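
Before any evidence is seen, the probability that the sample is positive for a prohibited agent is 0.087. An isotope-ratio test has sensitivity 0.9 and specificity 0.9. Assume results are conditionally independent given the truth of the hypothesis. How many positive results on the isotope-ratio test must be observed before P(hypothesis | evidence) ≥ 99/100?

4

Prior odds = 0.087/0.913 = 87/913.
False-positive rate = 1 − 0.9 = 0.1; likelihood ratio of a positive = 0.9/0.1 = 9.
Target odds: 0.99 ÷ 0.01 = 99.
Require 9ⁿ ≥ 99 ÷ (87/913) = 30129/29.
9³ = 729 falls short of 30129/29 but 9⁴ = 6561 reaches it, so n = 4.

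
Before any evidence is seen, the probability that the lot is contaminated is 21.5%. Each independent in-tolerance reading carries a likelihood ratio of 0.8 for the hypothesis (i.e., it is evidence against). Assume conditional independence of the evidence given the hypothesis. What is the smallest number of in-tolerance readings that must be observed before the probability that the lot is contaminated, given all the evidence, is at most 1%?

Prior odds = 0.215/0.785 = 43/157.
Likelihood ratio per in-tolerance reading = 0.8.
Target posterior odds = 0.01/0.99 = 1/99.
Need (43/157) × 0.8ⁿ ≤ 1/99, i.e. 0.8ⁿ ≤ 157/4257.
0.8¹⁴ ≈0.0439805 is still above 157/4257 but 0.8¹⁵ ≈0.0351844 is at or below it, so n = 15.

15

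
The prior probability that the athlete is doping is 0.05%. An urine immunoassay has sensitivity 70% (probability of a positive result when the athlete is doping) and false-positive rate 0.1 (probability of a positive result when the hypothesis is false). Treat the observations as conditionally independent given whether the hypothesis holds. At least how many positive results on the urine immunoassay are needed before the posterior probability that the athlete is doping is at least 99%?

Prior odds: 0.0005 ÷ 0.9995 = 1/1999.
Likelihood ratio of a positive result = 0.7/0.1 = 7.
Target posterior odds = 0.99/0.01 = 99.
Need (1/1999) × 7ⁿ ≥ 99, i.e. 7ⁿ ≥ 197901.
7⁶ = 117649 falls short of 197901 but 7⁷ = 823543 reaches it, so n = 7.

7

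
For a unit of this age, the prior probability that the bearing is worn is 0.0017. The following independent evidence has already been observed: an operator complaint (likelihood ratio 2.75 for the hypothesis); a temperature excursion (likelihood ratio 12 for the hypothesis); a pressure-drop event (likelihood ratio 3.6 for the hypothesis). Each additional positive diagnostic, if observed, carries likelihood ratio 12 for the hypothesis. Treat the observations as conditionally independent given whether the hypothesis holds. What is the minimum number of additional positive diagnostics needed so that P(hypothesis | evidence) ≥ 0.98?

Prior odds = 0.0017/0.9983 = 17/9983.
Combined Bayes factor of the evidence already in hand = 2.75 × 12 × 3.6 = 118.8.
Odds after that evidence = (17/9983) × 118.8 = 10098/49915.
Target odds = 0.98/0.02 = 49.
Need 12ⁿ ≥ 49 ÷ (10098/49915) = 2445835/10098.
12² = 144 falls short of 2445835/10098 but 12³ = 1728 reaches it, so n = 3.

3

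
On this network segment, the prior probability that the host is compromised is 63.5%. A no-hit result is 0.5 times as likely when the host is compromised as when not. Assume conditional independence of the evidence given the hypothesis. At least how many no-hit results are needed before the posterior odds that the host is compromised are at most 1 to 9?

Prior odds: 0.635 ÷ 0.365 = 127/73.
Likelihood ratio per no-hit result = 0.5.
Target odds = 1/9.
Need (127/73) × 0.5ⁿ ≤ 1/9, i.e. 0.5ⁿ ≤ 73/1143.
0.5³ = 0.125 is still above 73/1143 but 0.5⁴ = 0.0625 is at or below it, so n = 4.

4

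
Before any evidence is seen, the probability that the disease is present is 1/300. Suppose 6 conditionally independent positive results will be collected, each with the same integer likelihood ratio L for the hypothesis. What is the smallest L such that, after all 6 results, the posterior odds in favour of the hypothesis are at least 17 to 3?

4

Prior odds = (1/300)/(299/300) = 1/299.
Target odds = 17/3.
Need L⁶ ≥ 17/3 ÷ (1/299) = 5083/3.
3⁶ = 729 < 5083/3 ≤ 4096 = 4⁶, so L = 4.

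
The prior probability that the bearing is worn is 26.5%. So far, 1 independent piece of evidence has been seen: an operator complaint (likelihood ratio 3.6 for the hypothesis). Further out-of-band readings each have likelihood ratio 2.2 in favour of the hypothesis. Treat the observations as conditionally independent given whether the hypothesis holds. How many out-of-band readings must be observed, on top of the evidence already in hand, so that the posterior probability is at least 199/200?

Prior odds = 0.265/0.735 = 53/147.
Bayes factor of the evidence already in hand = 3.6.
Odds after that evidence = (53/147) × 3.6 = 318/245.
Target odds = 0.995/0.005 = 199.
Need 2.2ⁿ ≥ 199 ÷ (318/245) = 48755/318.
2.2⁶ = 1771561/15625 falls short of 48755/318 but 2.2⁷ = 19487171/78125 reaches it, so n = 7.

7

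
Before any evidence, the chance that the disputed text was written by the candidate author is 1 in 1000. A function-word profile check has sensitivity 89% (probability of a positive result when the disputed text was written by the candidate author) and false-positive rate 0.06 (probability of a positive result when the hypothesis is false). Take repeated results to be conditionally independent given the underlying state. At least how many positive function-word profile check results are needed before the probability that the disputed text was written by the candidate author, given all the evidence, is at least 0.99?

5

Prior odds: 0.001 ÷ 0.999 = 1/999.
Likelihood ratio of a positive result = 0.89/0.06 = 89/6.
Target posterior odds = 0.99/0.01 = 99.
Require (89/6)ⁿ ≥ 99 ÷ (1/999) = 98901.
(89/6)⁴ = 62742241/1296 falls short of 98901 but (89/6)⁵ ≈718115 reaches it, so n = 5.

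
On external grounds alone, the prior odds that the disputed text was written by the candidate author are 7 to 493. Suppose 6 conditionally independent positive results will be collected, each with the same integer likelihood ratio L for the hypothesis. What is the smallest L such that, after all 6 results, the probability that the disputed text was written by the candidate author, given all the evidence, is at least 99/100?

Prior odds = 7/493.
Target odds = 0.99/0.01 = 99.
Need L⁶ ≥ 99 ÷ (7/493) = 48807/7.
4⁶ = 4096 < 48807/7 ≤ 15625 = 5⁶, so L = 5.

5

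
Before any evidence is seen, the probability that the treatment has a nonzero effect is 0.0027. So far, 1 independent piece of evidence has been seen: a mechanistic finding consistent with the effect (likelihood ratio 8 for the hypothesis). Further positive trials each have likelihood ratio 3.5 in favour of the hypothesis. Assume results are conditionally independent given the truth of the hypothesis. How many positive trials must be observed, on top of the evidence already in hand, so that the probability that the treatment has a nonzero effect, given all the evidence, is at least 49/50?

Prior odds = 0.0027/0.9973 = 27/9973.
Bayes factor of the evidence already in hand = 8.
Odds after that evidence = (27/9973) × 8 = 216/9973.
Target odds = 0.98/0.02 = 49.
Need 3.5ⁿ ≥ 49 ÷ (216/9973) = 488677/216.
3.5⁶ = 1838.265625 falls short of 488677/216 but 3.5⁷ = 823543/128 reaches it, so n = 7.

7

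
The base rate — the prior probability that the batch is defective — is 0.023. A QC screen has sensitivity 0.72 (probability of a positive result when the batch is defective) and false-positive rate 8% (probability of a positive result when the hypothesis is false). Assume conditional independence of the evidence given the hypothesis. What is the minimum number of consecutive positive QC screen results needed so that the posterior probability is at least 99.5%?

Prior odds = 0.023/0.977 = 23/977.
Likelihood ratio of a positive result = 0.72/0.08 = 9.
Target posterior odds = 0.995/0.005 = 199.
Require 9ⁿ ≥ 199 ÷ (23/977) = 194423/23.
9⁴ = 6561 falls short of 194423/23 but 9⁵ = 59049 reaches it, so n = 5.

5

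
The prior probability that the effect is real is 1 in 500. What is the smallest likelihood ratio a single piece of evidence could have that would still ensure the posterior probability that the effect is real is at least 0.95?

Prior odds = 0.002/0.998 = 1/499.
Target odds = 0.95/0.05 = 19.
Required Bayes factor = 19 ÷ (1/499) = 9481.

9481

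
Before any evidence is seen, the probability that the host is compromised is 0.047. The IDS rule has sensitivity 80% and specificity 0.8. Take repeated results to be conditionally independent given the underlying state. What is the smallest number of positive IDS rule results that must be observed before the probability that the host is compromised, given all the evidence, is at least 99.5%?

Prior odds: 0.047 ÷ 0.953 = 47/953.
False-positive rate = 1 − 0.8 = 0.2; likelihood ratio of a positive = 0.8/0.2 = 4.
Target odds: 0.995 ÷ 0.005 = 199.
Need (47/953) × 4ⁿ ≥ 199, i.e. 4ⁿ ≥ 189647/47.
4⁵ = 1024 falls short of 189647/47 but 4⁶ = 4096 reaches it, so n = 6.

6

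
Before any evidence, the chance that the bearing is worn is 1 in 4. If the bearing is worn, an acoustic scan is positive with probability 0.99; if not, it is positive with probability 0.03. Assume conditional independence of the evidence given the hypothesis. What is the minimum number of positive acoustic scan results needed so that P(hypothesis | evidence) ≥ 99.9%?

Prior odds: 0.25 ÷ 0.75 = 1/3.
Likelihood ratio of a positive = 0.99/0.03 = 33.
Target posterior odds = 0.999/0.001 = 999.
Require 33ⁿ ≥ 999 ÷ (1/3) = 2997.
33² = 1089 falls short of 2997 but 33³ = 35937 reaches it, so n = 3.

3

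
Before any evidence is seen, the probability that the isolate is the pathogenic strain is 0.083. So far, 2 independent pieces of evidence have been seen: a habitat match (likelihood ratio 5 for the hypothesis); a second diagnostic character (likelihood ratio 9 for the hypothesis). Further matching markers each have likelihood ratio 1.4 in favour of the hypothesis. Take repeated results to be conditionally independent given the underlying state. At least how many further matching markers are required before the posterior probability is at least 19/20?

5

Prior odds = 0.083/0.917 = 83/917.
Combined Bayes factor of the evidence already in hand = 5 × 9 = 45.
Odds after that evidence = (83/917) × 45 = 3735/917.
Target odds = 0.95/0.05 = 19.
Need 1.4ⁿ ≥ 19 ÷ (3735/917) = 17423/3735.
1.4⁴ = 3.8416 falls short of 17423/3735 but 1.4⁵ = 5.37824 reaches it, so n = 5.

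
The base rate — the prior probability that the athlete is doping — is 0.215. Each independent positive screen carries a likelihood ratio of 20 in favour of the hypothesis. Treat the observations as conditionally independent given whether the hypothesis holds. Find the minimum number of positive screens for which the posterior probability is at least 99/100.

Prior odds: 0.215 ÷ 0.785 = 43/157.
Likelihood ratio per positive screen = 20.
Target posterior odds = 0.99/0.01 = 99.
Require 20ⁿ ≥ 99 ÷ (43/157) = 15543/43.
20¹ = 20 falls short of 15543/43 but 20² = 400 reaches it, so n = 2.

2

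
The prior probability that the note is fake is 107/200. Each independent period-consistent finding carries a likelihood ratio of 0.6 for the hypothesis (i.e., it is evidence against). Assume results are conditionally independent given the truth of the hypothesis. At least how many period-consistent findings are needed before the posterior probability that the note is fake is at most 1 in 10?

Prior odds = 0.535/0.465 = 107/93.
Likelihood ratio per period-consistent finding = 0.6.
Target posterior odds = 0.1/0.9 = 1/9.
Need (107/93) × 0.6ⁿ ≤ 1/9, i.e. 0.6ⁿ ≤ 31/321.
0.6⁴ = 0.1296 is still above 31/321 but 0.6⁵ = 0.07776 is at or below it, so n = 5.

5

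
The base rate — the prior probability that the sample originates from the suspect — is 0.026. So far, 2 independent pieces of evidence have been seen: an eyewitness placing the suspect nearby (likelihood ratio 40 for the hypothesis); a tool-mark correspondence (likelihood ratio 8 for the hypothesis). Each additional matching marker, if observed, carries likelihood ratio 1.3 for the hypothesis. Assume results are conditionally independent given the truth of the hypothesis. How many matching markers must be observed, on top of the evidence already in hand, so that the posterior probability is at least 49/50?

7

Prior odds = 0.026/0.974 = 13/487.
Combined Bayes factor of the evidence already in hand = 40 × 8 = 320.
Odds after that evidence = (13/487) × 320 = 4160/487.
Target odds = 0.98/0.02 = 49.
Need 1.3ⁿ ≥ 49 ÷ (4160/487) = 23863/4160.
1.3⁶ = 4826809/1000000 falls short of 23863/4160 but 1.3⁷ = 62748517/10000000 reaches it, so n = 7.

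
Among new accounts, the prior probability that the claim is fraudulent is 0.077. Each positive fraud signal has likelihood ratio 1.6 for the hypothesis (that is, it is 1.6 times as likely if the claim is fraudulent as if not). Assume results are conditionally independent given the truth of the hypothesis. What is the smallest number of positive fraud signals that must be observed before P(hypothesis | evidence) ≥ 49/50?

Prior odds = 0.077/0.923 = 77/923.
Likelihood ratio per positive fraud signal = 1.6.
Target odds: 0.98 ÷ 0.02 = 49.
Need (77/923) × 1.6ⁿ ≥ 49, i.e. 1.6ⁿ ≥ 6461/11.
1.6¹³ ≈450.36 falls short of 6461/11 but 1.6¹⁴ ≈720.576 reaches it, so n = 14.

14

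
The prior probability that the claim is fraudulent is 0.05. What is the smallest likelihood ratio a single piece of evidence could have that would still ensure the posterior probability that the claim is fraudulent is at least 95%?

361

Prior odds = 0.05/0.95 = 1/19.
Target odds = 0.95/0.05 = 19.
Required Bayes factor = 19 ÷ (1/19) = 361.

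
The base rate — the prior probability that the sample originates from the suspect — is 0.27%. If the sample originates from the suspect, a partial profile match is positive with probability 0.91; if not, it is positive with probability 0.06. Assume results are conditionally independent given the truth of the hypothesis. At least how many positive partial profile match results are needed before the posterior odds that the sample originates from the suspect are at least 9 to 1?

3

Prior odds: 0.0027 ÷ 0.9973 = 27/9973.
Likelihood ratio of a positive = 0.91/0.06 = 91/6.
Target odds = 9.
Need (27/9973) × (91/6)ⁿ ≥ 9, i.e. (91/6)ⁿ ≥ 9973/3.
(91/6)² = 8281/36 falls short of 9973/3 but (91/6)³ = 753571/216 reaches it, so n = 3.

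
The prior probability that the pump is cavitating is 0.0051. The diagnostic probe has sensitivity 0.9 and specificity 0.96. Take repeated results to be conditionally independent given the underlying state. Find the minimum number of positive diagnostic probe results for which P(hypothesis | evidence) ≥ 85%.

3

Prior odds = 0.0051/0.9949 = 51/9949.
False-positive rate = 1 − 0.96 = 0.04; likelihood ratio of a positive = 0.9/0.04 = 22.5.
Target posterior odds = 0.85/0.15 = 17/3.
Need (51/9949) × 22.5ⁿ ≥ 17/3, i.e. 22.5ⁿ ≥ 9949/9.
22.5² = 506.25 falls short of 9949/9 but 22.5³ = 11390.625 reaches it, so n = 3.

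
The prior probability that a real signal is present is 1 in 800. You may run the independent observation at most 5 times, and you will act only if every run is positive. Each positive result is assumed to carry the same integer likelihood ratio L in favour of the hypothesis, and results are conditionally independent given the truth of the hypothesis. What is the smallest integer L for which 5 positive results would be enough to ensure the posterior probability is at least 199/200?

11

Prior odds = 0.00125/0.99875 = 1/799.
Target odds = 0.995/0.005 = 199.
Need L⁵ ≥ 199 ÷ (1/799) = 159001.
10⁵ = 100000 < 159001 ≤ 161051 = 11⁵, so L = 11.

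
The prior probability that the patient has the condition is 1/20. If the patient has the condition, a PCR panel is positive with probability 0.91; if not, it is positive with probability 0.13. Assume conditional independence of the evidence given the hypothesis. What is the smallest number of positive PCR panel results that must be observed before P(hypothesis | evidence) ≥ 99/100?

Prior odds = 0.05/0.95 = 1/19.
Likelihood ratio of a positive = 0.91/0.13 = 7.
Target posterior odds = 0.99/0.01 = 99.
Need (1/19) × 7ⁿ ≥ 99, i.e. 7ⁿ ≥ 1881.
7³ = 343 falls short of 1881 but 7⁴ = 2401 reaches it, so n = 4.

4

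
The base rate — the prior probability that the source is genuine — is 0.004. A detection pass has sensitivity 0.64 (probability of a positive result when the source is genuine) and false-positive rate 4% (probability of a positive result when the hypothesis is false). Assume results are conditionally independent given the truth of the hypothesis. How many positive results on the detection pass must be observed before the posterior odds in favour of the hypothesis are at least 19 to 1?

Prior odds: 0.004 ÷ 0.996 = 1/249.
Likelihood ratio of a positive result = 0.64/0.04 = 16.
Target odds = 19.
Need (1/249) × 16ⁿ ≥ 19, i.e. 16ⁿ ≥ 4731.
16³ = 4096 falls short of 4731 but 16⁴ = 65536 reaches it, so n = 4.

4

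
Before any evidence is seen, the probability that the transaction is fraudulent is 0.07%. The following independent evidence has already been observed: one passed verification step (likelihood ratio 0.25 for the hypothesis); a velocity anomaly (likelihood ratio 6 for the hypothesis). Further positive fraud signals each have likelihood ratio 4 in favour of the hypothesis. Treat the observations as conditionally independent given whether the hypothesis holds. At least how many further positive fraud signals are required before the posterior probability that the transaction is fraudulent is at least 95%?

8

Prior odds = 0.0007/0.9993 = 7/9993.
Combined Bayes factor of the evidence already in hand = 0.25 × 6 = 1.5.
Odds after that evidence = (7/9993) × 1.5 = 7/6662.
Target odds = 0.95/0.05 = 19.
Need 4ⁿ ≥ 19 ÷ (7/6662) = 126578/7.
4⁷ = 16384 falls short of 126578/7 but 4⁸ = 65536 reaches it, so n = 8.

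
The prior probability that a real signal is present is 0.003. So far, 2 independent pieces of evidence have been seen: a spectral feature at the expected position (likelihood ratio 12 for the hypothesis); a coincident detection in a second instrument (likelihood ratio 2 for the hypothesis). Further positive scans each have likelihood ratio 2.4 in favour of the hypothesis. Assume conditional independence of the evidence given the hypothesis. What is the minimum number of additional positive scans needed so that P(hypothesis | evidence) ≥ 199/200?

10

Prior odds = 0.003/0.997 = 3/997.
Combined Bayes factor of the evidence already in hand = 12 × 2 = 24.
Odds after that evidence = (3/997) × 24 = 72/997.
Target odds = 0.995/0.005 = 199.
Need 2.4ⁿ ≥ 199 ÷ (72/997) = 198403/72.
2.4⁹ ≈2641.81 falls short of 198403/72 but 2.4¹⁰ ≈6340.34 reaches it, so n = 10.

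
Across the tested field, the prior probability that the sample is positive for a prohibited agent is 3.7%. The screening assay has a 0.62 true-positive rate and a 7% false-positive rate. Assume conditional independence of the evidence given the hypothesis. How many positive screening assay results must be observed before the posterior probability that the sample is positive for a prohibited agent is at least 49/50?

4

Prior odds = 0.037/0.963 = 37/963.
Likelihood ratio of a positive result = 0.62/0.07 = 62/7.
Target odds: 0.98 ÷ 0.02 = 49.
Need (37/963) × (62/7)ⁿ ≥ 49, i.e. (62/7)ⁿ ≥ 47187/37.
(62/7)³ = 238328/343 falls short of 47187/37 but (62/7)⁴ = 14776336/2401 reaches it, so n = 4.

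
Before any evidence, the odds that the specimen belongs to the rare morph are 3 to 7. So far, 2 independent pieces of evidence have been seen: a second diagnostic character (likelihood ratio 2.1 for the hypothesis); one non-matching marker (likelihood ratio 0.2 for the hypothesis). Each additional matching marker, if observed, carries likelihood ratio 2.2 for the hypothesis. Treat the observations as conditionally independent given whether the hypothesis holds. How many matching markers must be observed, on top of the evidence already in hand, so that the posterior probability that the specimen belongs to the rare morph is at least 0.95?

6

Prior odds = 3/7.
Combined Bayes factor of the evidence already in hand = 2.1 × 0.2 = 0.42.
Odds after that evidence = (3/7) × 0.42 = 0.18.
Target odds = 0.95/0.05 = 19.
Need 2.2ⁿ ≥ 19 ÷ 0.18 = 950/9.
2.2⁵ = 51.53632 falls short of 950/9 but 2.2⁶ = 1771561/15625 reaches it, so n = 6.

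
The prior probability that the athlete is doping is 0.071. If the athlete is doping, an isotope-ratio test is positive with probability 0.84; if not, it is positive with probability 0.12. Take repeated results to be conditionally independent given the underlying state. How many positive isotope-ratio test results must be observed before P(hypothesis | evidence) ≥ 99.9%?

Prior odds = 0.071/0.929 = 71/929.
Likelihood ratio of a positive = 0.84/0.12 = 7.
Target odds: 0.999 ÷ 0.001 = 999.
Require 7ⁿ ≥ 999 ÷ (71/929) = 928071/71.
7⁴ = 2401 falls short of 928071/71 but 7⁵ = 16807 reaches it, so n = 5.

5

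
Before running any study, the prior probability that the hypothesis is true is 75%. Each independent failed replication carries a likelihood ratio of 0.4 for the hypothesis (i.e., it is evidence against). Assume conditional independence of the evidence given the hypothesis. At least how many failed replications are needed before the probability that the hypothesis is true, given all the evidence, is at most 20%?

Prior odds = 0.75/0.25 = 3.
Likelihood ratio per failed replication = 0.4.
Target posterior odds = 0.2/0.8 = 0.25.
Need 3 × 0.4ⁿ ≤ 0.25, i.e. 0.4ⁿ ≤ 1/12.
0.4² = 0.16 is still above 1/12 but 0.4³ = 0.064 is at or below it, so n = 3.

3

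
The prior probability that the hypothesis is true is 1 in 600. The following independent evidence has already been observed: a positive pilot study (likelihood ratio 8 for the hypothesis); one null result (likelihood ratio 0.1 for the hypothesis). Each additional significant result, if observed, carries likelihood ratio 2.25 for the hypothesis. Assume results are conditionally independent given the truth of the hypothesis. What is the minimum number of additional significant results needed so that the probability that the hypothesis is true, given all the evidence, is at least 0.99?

Prior odds = (1/600)/(599/600) = 1/599.
Combined Bayes factor of the evidence already in hand = 8 × 0.1 = 0.8.
Odds after that evidence = (1/599) × 0.8 = 4/2995.
Target odds = 0.99/0.01 = 99.
Need 2.25ⁿ ≥ 99 ÷ (4/2995) = 74126.25.
2.25¹³ ≈37876.8 falls short of 74126.25 but 2.25¹⁴ ≈85222.7 reaches it, so n = 14.

14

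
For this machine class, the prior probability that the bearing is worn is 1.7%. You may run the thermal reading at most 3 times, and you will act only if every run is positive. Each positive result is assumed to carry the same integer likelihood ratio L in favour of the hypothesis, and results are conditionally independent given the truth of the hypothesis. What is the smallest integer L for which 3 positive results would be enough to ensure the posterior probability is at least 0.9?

Prior odds = 0.017/0.983 = 17/983.
Target odds = 0.9/0.1 = 9.
Need L³ ≥ 9 ÷ (17/983) = 8847/17.
8³ = 512 < 8847/17 ≤ 729 = 9³, so L = 9.

9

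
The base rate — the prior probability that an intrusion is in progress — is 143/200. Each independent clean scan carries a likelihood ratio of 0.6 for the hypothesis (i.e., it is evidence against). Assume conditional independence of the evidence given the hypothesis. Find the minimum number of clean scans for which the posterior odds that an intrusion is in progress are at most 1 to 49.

Prior odds: 0.715 ÷ 0.285 = 143/57.
Likelihood ratio per clean scan = 0.6.
Target odds = 1/49.
Require 0.6ⁿ ≤ 1/49 ÷ (143/57) = 57/7007.
0.6⁹ = 19683/1953125 is still above 57/7007 but 0.6¹⁰ = 59049/9765625 is at or below it, so n = 10.

10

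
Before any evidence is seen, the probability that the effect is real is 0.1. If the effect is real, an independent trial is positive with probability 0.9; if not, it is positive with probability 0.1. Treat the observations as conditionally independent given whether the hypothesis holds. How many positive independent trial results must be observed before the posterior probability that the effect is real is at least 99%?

Prior odds = 0.1/0.9 = 1/9.
Likelihood ratio of a positive = 0.9/0.1 = 9.
Target odds: 0.99 ÷ 0.01 = 99.
Need (1/9) × 9ⁿ ≥ 99, i.e. 9ⁿ ≥ 891.
9³ = 729 falls short of 891 but 9⁴ = 6561 reaches it, so n = 4.

4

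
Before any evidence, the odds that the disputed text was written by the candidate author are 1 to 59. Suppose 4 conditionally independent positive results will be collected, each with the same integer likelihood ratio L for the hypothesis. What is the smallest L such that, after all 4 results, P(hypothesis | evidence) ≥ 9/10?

5

Prior odds = 1/59.
Target odds = 0.9/0.1 = 9.
Need L⁴ ≥ 9 ÷ (1/59) = 531.
4⁴ = 256 < 531 ≤ 625 = 5⁴, so L = 5.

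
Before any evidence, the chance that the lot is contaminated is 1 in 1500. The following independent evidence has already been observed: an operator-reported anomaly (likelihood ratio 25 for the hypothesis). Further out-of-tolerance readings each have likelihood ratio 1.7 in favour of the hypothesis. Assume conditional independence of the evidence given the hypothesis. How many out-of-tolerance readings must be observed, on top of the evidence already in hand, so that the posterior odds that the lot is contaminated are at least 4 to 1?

11

Prior odds = (1/1500)/(1499/1500) = 1/1499.
Bayes factor of the evidence already in hand = 25.
Odds after that evidence = (1/1499) × 25 = 25/1499.
Target odds = 4.
Need 1.7ⁿ ≥ 4 ÷ (25/1499) = 239.84.
1.7¹⁰ ≈201.599 falls short of 239.84 but 1.7¹¹ ≈342.719 reaches it, so n = 11.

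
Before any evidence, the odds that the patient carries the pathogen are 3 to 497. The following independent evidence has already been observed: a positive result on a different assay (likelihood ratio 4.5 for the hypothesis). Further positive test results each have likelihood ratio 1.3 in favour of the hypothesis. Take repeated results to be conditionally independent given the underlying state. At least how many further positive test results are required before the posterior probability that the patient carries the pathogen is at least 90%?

Prior odds = 3/497.
Bayes factor of the evidence already in hand = 4.5.
Odds after that evidence = (3/497) × 4.5 = 27/994.
Target odds = 0.9/0.1 = 9.
Need 1.3ⁿ ≥ 9 ÷ (27/994) = 994/3.
1.3²² ≈321.184 falls short of 994/3 but 1.3²³ ≈417.539 reaches it, so n = 23.

23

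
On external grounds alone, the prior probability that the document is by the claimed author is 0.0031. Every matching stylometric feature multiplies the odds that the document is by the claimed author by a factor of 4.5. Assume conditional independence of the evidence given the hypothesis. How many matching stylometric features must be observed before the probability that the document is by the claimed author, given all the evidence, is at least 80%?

5

Prior odds: 0.0031 ÷ 0.9969 = 31/9969.
Likelihood ratio per matching stylometric feature = 4.5.
Target odds: 0.8 ÷ 0.2 = 4.
Need (31/9969) × 4.5ⁿ ≥ 4, i.e. 4.5ⁿ ≥ 39876/31.
4.5⁴ = 410.0625 falls short of 39876/31 but 4.5⁵ = 1845.28125 reaches it, so n = 5.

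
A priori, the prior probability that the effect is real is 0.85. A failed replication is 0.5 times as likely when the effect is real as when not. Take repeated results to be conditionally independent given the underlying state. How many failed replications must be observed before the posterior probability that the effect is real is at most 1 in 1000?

Prior odds: 0.85 ÷ 0.15 = 17/3.
Likelihood ratio per failed replication = 0.5.
Target posterior odds = 0.001/0.999 = 1/999.
Require 0.5ⁿ ≤ 1/999 ÷ (17/3) = 1/5661.
0.5¹² = 1/4096 is still above 1/5661 but 0.5¹³ = 1/8192 is at or below it, so n = 13.

13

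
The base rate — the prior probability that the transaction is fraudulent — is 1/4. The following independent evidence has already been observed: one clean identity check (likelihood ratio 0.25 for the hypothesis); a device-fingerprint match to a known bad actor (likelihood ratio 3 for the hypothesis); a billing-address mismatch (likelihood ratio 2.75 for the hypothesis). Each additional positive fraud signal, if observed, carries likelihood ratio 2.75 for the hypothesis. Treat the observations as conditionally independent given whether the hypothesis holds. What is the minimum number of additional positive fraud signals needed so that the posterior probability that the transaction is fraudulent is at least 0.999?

8

Prior odds = 0.25/0.75 = 1/3.
Combined Bayes factor of the evidence already in hand = 0.25 × 3 × 2.75 = 2.0625.
Odds after that evidence = (1/3) × 2.0625 = 0.6875.
Target odds = 0.999/0.001 = 999.
Need 2.75ⁿ ≥ 999 ÷ 0.6875 = 15984/11.
2.75⁷ = 19487171/16384 falls short of 15984/11 but 2.75⁸ = 214358881/65536 reaches it, so n = 8.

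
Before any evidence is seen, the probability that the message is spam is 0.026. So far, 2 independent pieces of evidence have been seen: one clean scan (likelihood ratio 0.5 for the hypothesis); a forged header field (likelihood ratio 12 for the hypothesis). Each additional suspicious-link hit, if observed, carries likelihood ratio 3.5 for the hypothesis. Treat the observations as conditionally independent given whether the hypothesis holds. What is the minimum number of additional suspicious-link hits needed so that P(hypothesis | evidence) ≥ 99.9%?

Prior odds = 0.026/0.974 = 13/487.
Combined Bayes factor of the evidence already in hand = 0.5 × 12 = 6.
Odds after that evidence = (13/487) × 6 = 78/487.
Target odds = 0.999/0.001 = 999.
Need 3.5ⁿ ≥ 999 ÷ (78/487) = 162171/26.
3.5⁶ = 1838.265625 falls short of 162171/26 but 3.5⁷ = 823543/128 reaches it, so n = 7.

7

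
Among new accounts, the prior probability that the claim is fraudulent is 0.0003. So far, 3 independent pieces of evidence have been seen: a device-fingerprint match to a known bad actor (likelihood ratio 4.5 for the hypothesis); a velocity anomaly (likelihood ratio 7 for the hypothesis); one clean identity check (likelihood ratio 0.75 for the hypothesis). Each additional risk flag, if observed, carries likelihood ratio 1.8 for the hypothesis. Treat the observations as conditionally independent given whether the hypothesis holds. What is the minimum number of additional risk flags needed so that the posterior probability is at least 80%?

11

Prior odds = 0.0003/0.9997 = 3/9997.
Combined Bayes factor of the evidence already in hand = 4.5 × 7 × 0.75 = 23.625.
Odds after that evidence = (3/9997) × 23.625 = 567/79976.
Target odds = 0.8/0.2 = 4.
Need 1.8ⁿ ≥ 4 ÷ (567/79976) = 319904/567.
1.8¹⁰ ≈357.047 falls short of 319904/567 but 1.8¹¹ ≈642.684 reaches it, so n = 11.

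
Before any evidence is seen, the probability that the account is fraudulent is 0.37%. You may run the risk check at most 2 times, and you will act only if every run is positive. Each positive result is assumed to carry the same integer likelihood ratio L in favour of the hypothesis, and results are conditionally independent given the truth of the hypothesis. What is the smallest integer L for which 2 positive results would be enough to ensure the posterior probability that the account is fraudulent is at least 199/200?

Prior odds = 0.0037/0.9963 = 37/9963.
Target odds = 0.995/0.005 = 199.
Need L² ≥ 199 ÷ (37/9963) = 1982637/37.
231² = 53361 < 1982637/37 ≤ 53824 = 232², so L = 232.

232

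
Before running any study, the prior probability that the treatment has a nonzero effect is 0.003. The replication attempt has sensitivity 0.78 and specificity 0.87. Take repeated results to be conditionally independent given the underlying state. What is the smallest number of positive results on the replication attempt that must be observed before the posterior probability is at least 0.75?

4

Prior odds: 0.003 ÷ 0.997 = 3/997.
False-positive rate = 1 − 0.87 = 0.13; likelihood ratio of a positive = 0.78/0.13 = 6.
Target odds: 0.75 ÷ 0.25 = 3.
Need (3/997) × 6ⁿ ≥ 3, i.e. 6ⁿ ≥ 997.
6³ = 216 falls short of 997 but 6⁴ = 1296 reaches it, so n = 4.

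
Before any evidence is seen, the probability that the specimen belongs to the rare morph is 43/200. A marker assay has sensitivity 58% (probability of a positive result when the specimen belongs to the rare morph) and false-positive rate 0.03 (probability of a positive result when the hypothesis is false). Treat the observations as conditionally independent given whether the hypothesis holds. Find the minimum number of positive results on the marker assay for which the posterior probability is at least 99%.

2

Prior odds: 0.215 ÷ 0.785 = 43/157.
Likelihood ratio of a positive result = 0.58/0.03 = 58/3.
Target posterior odds = 0.99/0.01 = 99.
Require (58/3)ⁿ ≥ 99 ÷ (43/157) = 15543/43.
(58/3)¹ = 58/3 falls short of 15543/43 but (58/3)² = 3364/9 reaches it, so n = 2.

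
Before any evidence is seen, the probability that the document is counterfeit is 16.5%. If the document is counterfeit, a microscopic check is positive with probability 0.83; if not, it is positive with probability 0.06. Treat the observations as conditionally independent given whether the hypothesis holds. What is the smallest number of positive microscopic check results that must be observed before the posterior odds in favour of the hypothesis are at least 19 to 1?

2

Prior odds: 0.165 ÷ 0.835 = 33/167.
Likelihood ratio of a positive = 0.83/0.06 = 83/6.
Target odds = 19.
Require (83/6)ⁿ ≥ 19 ÷ (33/167) = 3173/33.
(83/6)¹ = 83/6 falls short of 3173/33 but (83/6)² = 6889/36 reaches it, so n = 2.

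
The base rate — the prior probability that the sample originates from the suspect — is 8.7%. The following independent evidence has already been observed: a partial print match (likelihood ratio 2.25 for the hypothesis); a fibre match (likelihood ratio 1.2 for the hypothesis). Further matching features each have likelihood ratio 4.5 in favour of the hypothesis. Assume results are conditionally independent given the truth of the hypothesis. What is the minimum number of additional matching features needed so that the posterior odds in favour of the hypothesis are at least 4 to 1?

Prior odds = 0.087/0.913 = 87/913.
Combined Bayes factor of the evidence already in hand = 2.25 × 1.2 = 2.7.
Odds after that evidence = (87/913) × 2.7 = 2349/9130.
Target odds = 4.
Need 4.5ⁿ ≥ 4 ÷ (2349/9130) = 36520/2349.
4.5¹ = 4.5 falls short of 36520/2349 but 4.5² = 20.25 reaches it, so n = 2.

2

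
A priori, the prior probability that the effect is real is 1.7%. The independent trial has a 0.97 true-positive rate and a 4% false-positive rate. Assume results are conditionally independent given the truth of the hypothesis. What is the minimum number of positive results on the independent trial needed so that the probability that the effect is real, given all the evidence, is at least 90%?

2

Prior odds = 0.017/0.983 = 17/983.
Likelihood ratio of a positive result = 0.97/0.04 = 24.25.
Target posterior odds = 0.9/0.1 = 9.
Require 24.25ⁿ ≥ 9 ÷ (17/983) = 8847/17.
24.25¹ = 24.25 falls short of 8847/17 but 24.25² = 588.0625 reaches it, so n = 2.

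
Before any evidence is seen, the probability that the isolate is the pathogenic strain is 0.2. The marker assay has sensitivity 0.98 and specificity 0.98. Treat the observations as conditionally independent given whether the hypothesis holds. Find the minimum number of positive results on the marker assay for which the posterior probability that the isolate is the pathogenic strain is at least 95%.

Prior odds: 0.2 ÷ 0.8 = 0.25.
False-positive rate = 1 − 0.98 = 0.02; likelihood ratio of a positive = 0.98/0.02 = 49.
Target odds: 0.95 ÷ 0.05 = 19.
Require 49ⁿ ≥ 19 ÷ 0.25 = 76.
49¹ = 49 falls short of 76 but 49² = 2401 reaches it, so n = 2.

2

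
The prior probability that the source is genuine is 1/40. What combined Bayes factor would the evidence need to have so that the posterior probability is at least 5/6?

195

Prior odds = 0.025/0.975 = 1/39.
Target odds = (5/6)/(1/6) = 5.
Required Bayes factor = 5 ÷ (1/39) = 195.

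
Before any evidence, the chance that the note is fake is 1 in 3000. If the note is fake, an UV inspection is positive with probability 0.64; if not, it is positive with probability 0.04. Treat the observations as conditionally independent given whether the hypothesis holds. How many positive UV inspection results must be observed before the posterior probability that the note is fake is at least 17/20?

4

Prior odds: (1/3000) ÷ (2999/3000) = 1/2999.
Likelihood ratio of a positive = 0.64/0.04 = 16.
Target posterior odds = 0.85/0.15 = 17/3.
Require 16ⁿ ≥ 17/3 ÷ (1/2999) = 50983/3.
16³ = 4096 falls short of 50983/3 but 16⁴ = 65536 reaches it, so n = 4.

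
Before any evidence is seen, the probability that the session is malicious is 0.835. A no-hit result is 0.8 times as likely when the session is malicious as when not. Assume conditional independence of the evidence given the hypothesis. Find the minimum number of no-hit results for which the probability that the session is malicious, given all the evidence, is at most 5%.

Prior odds = 0.835/0.165 = 167/33.
Likelihood ratio per no-hit result = 0.8.
Target odds: 0.05 ÷ 0.95 = 1/19.
Need (167/33) × 0.8ⁿ ≤ 1/19, i.e. 0.8ⁿ ≤ 33/3173.
0.8²⁰ ≈0.0115292 is still above 33/3173 but 0.8²¹ ≈0.00922337 is at or below it, so n = 21.

21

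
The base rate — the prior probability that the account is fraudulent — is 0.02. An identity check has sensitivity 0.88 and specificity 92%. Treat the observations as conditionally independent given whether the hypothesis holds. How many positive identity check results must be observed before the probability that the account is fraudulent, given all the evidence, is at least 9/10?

3

Prior odds: 0.02 ÷ 0.98 = 1/49.
False-positive rate = 1 − 0.92 = 0.08; likelihood ratio of a positive = 0.88/0.08 = 11.
Target odds: 0.9 ÷ 0.1 = 9.
Require 11ⁿ ≥ 9 ÷ (1/49) = 441.
11² = 121 falls short of 441 but 11³ = 1331 reaches it, so n = 3.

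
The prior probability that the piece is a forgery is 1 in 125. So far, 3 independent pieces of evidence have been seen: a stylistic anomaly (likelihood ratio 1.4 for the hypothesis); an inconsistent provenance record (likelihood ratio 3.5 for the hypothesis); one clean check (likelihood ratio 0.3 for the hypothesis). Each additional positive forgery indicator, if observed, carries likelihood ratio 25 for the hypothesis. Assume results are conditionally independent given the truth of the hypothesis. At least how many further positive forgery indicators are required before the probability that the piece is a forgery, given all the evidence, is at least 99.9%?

4

Prior odds = 0.008/0.992 = 1/124.
Combined Bayes factor of the evidence already in hand = 1.4 × 3.5 × 0.3 = 1.47.
Odds after that evidence = (1/124) × 1.47 = 147/12400.
Target odds = 0.999/0.001 = 999.
Need 25ⁿ ≥ 999 ÷ (147/12400) = 4129200/49.
25³ = 15625 falls short of 4129200/49 but 25⁴ = 390625 reaches it, so n = 4.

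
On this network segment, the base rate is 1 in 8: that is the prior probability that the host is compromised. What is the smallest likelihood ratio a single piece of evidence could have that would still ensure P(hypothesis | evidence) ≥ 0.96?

168

Prior odds = 0.125/0.875 = 1/7.
Target odds = 0.96/0.04 = 24.
Required Bayes factor = 24 ÷ (1/7) = 168.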